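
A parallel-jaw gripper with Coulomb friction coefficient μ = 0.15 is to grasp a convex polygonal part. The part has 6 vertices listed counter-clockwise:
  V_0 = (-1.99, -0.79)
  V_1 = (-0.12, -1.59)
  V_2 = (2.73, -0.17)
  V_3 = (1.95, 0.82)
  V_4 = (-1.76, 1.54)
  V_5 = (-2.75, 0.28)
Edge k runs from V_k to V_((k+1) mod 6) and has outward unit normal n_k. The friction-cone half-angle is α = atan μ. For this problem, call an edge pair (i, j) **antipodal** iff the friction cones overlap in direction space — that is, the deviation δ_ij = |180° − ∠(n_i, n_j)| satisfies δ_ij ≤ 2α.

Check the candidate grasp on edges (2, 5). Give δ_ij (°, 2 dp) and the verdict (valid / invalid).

δ = 2.85°, valid

α = atan 0.15 = 8.53°;  2α = 17.06°
edge 2: e_2 = (-0.78, +0.99);  n_2 = (+0.7855, +0.6189)
edge 5: e_5 = (+0.76, -1.07);  n_5 = (-0.8153, -0.5791)
∠(n_2, n_5) = 177.15°
δ = |180° − 177.15°| = 2.85°
2.85° ≤ 2α = 17.06°  →  valid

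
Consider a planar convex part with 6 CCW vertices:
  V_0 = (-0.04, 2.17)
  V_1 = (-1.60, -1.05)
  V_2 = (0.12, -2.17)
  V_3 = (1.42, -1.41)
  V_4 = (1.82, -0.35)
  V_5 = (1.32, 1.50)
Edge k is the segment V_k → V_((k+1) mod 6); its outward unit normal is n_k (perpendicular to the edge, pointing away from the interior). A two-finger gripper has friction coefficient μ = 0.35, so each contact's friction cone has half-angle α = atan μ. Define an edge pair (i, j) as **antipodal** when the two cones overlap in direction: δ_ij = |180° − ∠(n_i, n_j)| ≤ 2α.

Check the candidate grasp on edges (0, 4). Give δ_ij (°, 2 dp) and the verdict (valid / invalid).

α = atan 0.35 = 19.29°;  2α = 38.58°
edge 0: e_0 = (-1.56, -3.22);  n_0 = (-0.8999, +0.4360)
edge 4: e_4 = (-0.50, +1.85);  n_4 = (+0.9654, +0.2609)
∠(n_0, n_4) = 139.03°
δ = |180° − 139.03°| = 40.97°
40.97° > 2α = 38.58°  →  invalid

δ = 40.97°, invalid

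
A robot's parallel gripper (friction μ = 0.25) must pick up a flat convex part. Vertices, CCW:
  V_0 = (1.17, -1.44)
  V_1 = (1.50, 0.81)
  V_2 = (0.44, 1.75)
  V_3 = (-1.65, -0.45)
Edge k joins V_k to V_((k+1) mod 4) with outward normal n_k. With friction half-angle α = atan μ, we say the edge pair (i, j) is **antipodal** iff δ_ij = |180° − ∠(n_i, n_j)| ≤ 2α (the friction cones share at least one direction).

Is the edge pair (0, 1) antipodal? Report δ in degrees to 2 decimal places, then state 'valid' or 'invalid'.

α = atan 0.25 = 14.04°;  2α = 28.07°
edge 0: e_0 = (+0.33, +2.25);  n_0 = (+0.9894, -0.1451)
edge 1: e_1 = (-1.06, +0.94);  n_1 = (+0.6635, +0.7482)
∠(n_0, n_1) = 56.78°
δ = |180° − 56.78°| = 123.22°
123.22° > 2α = 28.07°  →  invalid

δ = 123.22°, invalid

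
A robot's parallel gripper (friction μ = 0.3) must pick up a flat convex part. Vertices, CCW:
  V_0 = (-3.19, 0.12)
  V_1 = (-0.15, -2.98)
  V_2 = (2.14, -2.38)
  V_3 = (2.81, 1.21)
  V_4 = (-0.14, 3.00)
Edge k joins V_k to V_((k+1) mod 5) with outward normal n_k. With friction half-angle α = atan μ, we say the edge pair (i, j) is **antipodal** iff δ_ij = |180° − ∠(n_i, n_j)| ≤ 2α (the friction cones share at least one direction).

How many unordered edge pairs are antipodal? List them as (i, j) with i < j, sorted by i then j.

count = 2; pairs: (0,3), (1,4)

α = atan 0.3 = 16.70°;  2α = 33.40°
n_0 = (-0.7140, -0.7002)
n_1 = (+0.2535, -0.9673)
n_2 = (+0.9830, -0.1835)
n_3 = (+0.5188, +0.8549)
n_4 = (-0.6866, +0.7271)
  (0,1): δ = 119.76°  ·
  (0,2): δ = 55.01°  ·
  (0,3): δ = 14.31°  ✓
  (0,4): δ = 88.92°  ·
  (1,2): δ = 115.25°  ·
  (1,3): δ = 45.93°  ·
  (1,4): δ = 28.68°  ✓
  (2,3): δ = 110.68°  ·
  (2,4): δ = 36.07°  ·
  (3,4): δ = 105.39°  ·
antipodal pairs: 2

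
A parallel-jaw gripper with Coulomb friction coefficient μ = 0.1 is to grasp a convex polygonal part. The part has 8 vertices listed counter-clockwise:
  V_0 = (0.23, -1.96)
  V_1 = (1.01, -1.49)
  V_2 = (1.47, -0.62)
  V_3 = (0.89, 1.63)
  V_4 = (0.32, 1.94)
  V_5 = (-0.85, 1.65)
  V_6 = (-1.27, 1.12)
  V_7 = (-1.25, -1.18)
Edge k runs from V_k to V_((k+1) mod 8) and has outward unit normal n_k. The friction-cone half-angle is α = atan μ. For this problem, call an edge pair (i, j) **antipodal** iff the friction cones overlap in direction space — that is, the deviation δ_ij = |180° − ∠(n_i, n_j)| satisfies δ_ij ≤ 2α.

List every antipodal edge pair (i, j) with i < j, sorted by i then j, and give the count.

α = atan 0.1 = 5.71°;  2α = 11.42°
n_0 = (+0.5161, -0.8565)
n_1 = (+0.8840, -0.4674)
n_2 = (+0.9683, +0.2496)
n_3 = (+0.4778, +0.8785)
n_4 = (-0.2406, +0.9706)
n_5 = (-0.7837, +0.6211)
n_6 = (-1.0000, -0.0087)
n_7 = (-0.4662, -0.8847)
  (0,1): δ = 148.94°  ·
  (0,2): δ = 106.62°  ·
  (0,3): δ = 59.61°  ·
  (0,4): δ = 17.15°  ·
  (0,5): δ = 20.53°  ·
  (0,6): δ = 59.43°  ·
  (0,7): δ = 121.14°  ·
  (1,2): δ = 137.68°  ·
  (1,3): δ = 90.67°  ·
  (1,4): δ = 48.21°  ·
  (1,5): δ = 10.53°  ✓
  (1,6): δ = 28.37°  ·
  (1,7): δ = 90.08°  ·
  (2,3): δ = 132.99°  ·
  (2,4): δ = 90.53°  ·
  (2,5): δ = 52.85°  ·
  (2,6): δ = 13.96°  ·
  (2,7): δ = 47.75°  ·
  (3,4): δ = 137.54°  ·
  (3,5): δ = 99.86°  ·
  (3,6): δ = 60.96°  ·
  (3,7): δ = 0.75°  ✓
  (4,5): δ = 142.32°  ·
  (4,6): δ = 103.42°  ·
  (4,7): δ = 41.71°  ·
  (5,6): δ = 141.11°  ·
  (5,7): δ = 79.40°  ·
  (6,7): δ = 118.29°  ·
antipodal pairs: 2

count = 2; pairs: (1,5), (3,7)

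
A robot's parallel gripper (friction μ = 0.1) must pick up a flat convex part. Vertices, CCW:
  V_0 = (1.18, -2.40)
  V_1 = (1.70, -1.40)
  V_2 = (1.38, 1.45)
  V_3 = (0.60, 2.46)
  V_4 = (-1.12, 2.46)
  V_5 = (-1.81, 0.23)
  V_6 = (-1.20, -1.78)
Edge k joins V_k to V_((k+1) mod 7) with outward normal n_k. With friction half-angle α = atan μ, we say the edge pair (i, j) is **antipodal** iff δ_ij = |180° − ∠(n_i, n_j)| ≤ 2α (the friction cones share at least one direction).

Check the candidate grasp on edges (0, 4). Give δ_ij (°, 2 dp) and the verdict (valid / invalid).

α = atan 0.1 = 5.71°;  2α = 11.42°
edge 0: e_0 = (+0.52, +1.00);  n_0 = (+0.8872, -0.4614)
edge 4: e_4 = (-0.69, -2.23);  n_4 = (-0.9553, +0.2956)
∠(n_0, n_4) = 169.72°
δ = |180° − 169.72°| = 10.28°
10.28° ≤ 2α = 11.42°  →  valid

δ = 10.28°, valid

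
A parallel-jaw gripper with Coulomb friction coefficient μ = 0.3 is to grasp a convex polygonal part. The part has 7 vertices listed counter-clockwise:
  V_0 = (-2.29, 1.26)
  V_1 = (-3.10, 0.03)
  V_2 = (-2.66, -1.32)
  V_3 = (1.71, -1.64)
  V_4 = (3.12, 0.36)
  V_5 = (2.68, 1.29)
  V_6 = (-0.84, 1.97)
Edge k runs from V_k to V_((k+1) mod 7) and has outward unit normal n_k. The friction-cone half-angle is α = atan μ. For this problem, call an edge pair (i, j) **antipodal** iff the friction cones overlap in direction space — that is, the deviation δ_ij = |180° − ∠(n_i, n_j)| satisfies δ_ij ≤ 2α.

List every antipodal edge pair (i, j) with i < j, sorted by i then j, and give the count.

count = 5; pairs: (0,3), (1,4), (2,5), (2,6), (3,6)

α = atan 0.3 = 16.70°;  2α = 33.40°
n_0 = (-0.8352, +0.5500)
n_1 = (-0.9508, -0.3099)
n_2 = (-0.0730, -0.9973)
n_3 = (+0.8173, -0.5762)
n_4 = (+0.9039, +0.4277)
n_5 = (+0.1897, +0.9818)
n_6 = (-0.4398, +0.8981)
  (0,1): δ = 128.58°  ·
  (0,2): δ = 60.82°  ·
  (0,3): δ = 1.82°  ✓
  (0,4): δ = 58.69°  ·
  (0,5): δ = 112.43°  ·
  (0,6): δ = 149.46°  ·
  (1,2): δ = 112.24°  ·
  (1,3): δ = 53.24°  ·
  (1,4): δ = 7.27°  ✓
  (1,5): δ = 61.01°  ·
  (1,6): δ = 98.04°  ·
  (2,3): δ = 121.00°  ·
  (2,4): δ = 60.49°  ·
  (2,5): δ = 6.75°  ✓
  (2,6): δ = 30.28°  ✓
  (3,4): δ = 119.50°  ·
  (3,5): δ = 65.75°  ·
  (3,6): δ = 28.73°  ✓
  (4,5): δ = 126.25°  ·
  (4,6): δ = 89.23°  ·
  (5,6): δ = 142.98°  ·
antipodal pairs: 5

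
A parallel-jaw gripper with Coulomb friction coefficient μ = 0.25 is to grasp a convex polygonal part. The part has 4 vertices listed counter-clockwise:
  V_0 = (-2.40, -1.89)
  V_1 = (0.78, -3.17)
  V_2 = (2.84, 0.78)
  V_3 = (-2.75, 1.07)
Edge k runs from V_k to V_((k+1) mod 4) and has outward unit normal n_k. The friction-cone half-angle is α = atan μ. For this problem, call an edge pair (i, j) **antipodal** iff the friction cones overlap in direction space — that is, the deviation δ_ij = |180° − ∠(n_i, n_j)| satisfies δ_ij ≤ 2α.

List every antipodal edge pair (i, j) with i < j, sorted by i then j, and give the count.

count = 1; pairs: (0,2)

α = atan 0.25 = 14.04°;  2α = 28.07°
n_0 = (-0.3734, -0.9277)
n_1 = (+0.8867, -0.4624)
n_2 = (+0.0518, +0.9987)
n_3 = (-0.9931, -0.1174)
  (0,1): δ = 95.62°  ·
  (0,2): δ = 18.96°  ✓
  (0,3): δ = 118.67°  ·
  (1,2): δ = 65.43°  ·
  (1,3): δ = 34.29°  ·
  (2,3): δ = 80.29°  ·
antipodal pairs: 1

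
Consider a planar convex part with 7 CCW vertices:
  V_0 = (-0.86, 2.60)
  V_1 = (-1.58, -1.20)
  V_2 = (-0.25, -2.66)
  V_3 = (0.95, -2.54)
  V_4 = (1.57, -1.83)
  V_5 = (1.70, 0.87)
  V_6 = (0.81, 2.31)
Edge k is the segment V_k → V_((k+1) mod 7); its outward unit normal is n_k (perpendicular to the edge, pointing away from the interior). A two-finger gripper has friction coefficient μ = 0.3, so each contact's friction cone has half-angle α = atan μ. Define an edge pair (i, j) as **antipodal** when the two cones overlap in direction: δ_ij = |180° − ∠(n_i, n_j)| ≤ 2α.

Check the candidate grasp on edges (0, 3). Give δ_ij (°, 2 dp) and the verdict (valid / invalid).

α = atan 0.3 = 16.70°;  2α = 33.40°
edge 0: e_0 = (-0.72, -3.80);  n_0 = (-0.9825, +0.1862)
edge 3: e_3 = (+0.62, +0.71);  n_3 = (+0.7532, -0.6578)
∠(n_0, n_3) = 149.60°
δ = |180° − 149.60°| = 30.40°
30.40° ≤ 2α = 33.40°  →  valid

δ = 30.40°, valid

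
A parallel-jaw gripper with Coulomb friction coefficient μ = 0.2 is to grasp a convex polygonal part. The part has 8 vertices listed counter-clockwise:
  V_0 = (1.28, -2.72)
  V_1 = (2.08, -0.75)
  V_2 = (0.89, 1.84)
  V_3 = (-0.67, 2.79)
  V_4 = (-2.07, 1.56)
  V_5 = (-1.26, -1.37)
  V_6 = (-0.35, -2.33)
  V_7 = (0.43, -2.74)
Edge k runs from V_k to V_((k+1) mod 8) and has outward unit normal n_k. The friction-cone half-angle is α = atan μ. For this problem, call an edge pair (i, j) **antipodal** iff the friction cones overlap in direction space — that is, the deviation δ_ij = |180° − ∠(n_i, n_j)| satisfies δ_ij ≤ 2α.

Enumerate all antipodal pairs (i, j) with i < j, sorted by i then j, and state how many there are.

α = atan 0.2 = 11.31°;  2α = 22.62°
n_0 = (+0.9265, -0.3763)
n_1 = (+0.9087, +0.4175)
n_2 = (+0.5201, +0.8541)
n_3 = (-0.6600, +0.7512)
n_4 = (-0.9638, -0.2665)
n_5 = (-0.7258, -0.6880)
n_6 = (-0.4653, -0.8852)
n_7 = (+0.0235, -0.9997)
  (0,1): δ = 133.22°  ·
  (0,2): δ = 99.24°  ·
  (0,3): δ = 26.60°  ·
  (0,4): δ = 37.56°  ·
  (0,5): δ = 65.57°  ·
  (0,6): δ = 84.37°  ·
  (0,7): δ = 113.45°  ·
  (1,2): δ = 146.02°  ·
  (1,3): δ = 73.38°  ·
  (1,4): δ = 9.22°  ✓
  (1,5): δ = 18.79°  ✓
  (1,6): δ = 37.59°  ·
  (1,7): δ = 66.67°  ·
  (2,3): δ = 107.36°  ·
  (2,4): δ = 43.21°  ·
  (2,5): δ = 15.19°  ✓
  (2,6): δ = 3.61°  ✓
  (2,7): δ = 32.69°  ·
  (3,4): δ = 115.85°  ·
  (3,5): δ = 87.83°  ·
  (3,6): δ = 69.03°  ·
  (3,7): δ = 39.95°  ·
  (4,5): δ = 151.99°  ·
  (4,6): δ = 133.18°  ·
  (4,7): δ = 104.11°  ·
  (5,6): δ = 161.20°  ·
  (5,7): δ = 132.12°  ·
  (6,7): δ = 150.92°  ·
antipodal pairs: 4

count = 4; pairs: (1,4), (1,5), (2,5), (2,6)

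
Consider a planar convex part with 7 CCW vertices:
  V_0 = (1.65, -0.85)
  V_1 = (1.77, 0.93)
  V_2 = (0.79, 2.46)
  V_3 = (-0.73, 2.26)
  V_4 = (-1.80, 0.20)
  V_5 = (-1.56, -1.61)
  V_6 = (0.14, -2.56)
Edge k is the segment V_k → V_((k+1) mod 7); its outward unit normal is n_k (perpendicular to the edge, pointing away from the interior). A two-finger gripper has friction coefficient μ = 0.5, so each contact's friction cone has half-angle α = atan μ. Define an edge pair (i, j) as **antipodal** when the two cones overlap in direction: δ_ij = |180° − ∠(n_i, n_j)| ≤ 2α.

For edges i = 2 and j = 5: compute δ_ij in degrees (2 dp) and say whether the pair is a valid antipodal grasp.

δ = 36.69°, valid

α = atan 0.5 = 26.57°;  2α = 53.13°
edge 2: e_2 = (-1.52, -0.20);  n_2 = (-0.1305, +0.9915)
edge 5: e_5 = (+1.70, -0.95);  n_5 = (-0.4878, -0.8729)
∠(n_2, n_5) = 143.31°
δ = |180° − 143.31°| = 36.69°
36.69° ≤ 2α = 53.13°  →  valid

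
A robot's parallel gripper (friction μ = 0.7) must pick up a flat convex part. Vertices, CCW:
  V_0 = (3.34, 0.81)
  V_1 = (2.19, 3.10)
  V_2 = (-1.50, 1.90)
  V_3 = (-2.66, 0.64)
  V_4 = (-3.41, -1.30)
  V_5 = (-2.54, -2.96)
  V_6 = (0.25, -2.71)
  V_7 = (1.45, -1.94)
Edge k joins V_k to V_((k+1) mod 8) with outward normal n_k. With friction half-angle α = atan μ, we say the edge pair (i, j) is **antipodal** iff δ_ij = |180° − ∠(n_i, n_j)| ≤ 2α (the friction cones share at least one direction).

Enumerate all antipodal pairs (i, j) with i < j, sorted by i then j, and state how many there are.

count = 14; pairs: (0,2), (0,3), (0,4), (0,5), (1,5), (1,6), (1,7), (2,5), (2,6), (2,7), (3,5), (3,6), (3,7), (4,7)

α = atan 0.7 = 34.99°;  2α = 69.98°
n_0 = (+0.8936, +0.4488)
n_1 = (-0.3093, +0.9510)
n_2 = (-0.7357, +0.6773)
n_3 = (-0.9327, +0.3606)
n_4 = (-0.8857, -0.4642)
n_5 = (+0.0892, -0.9960)
n_6 = (+0.5400, -0.8416)
n_7 = (+0.8241, -0.5664)
  (0,1): δ = 98.65°  ·
  (0,2): δ = 69.30°  ✓
  (0,3): δ = 47.80°  ✓
  (0,4): δ = 0.99°  ✓
  (0,5): δ = 68.46°  ✓
  (0,6): δ = 96.02°  ·
  (0,7): δ = 118.84°  ·
  (1,2): δ = 150.65°  ·
  (1,3): δ = 129.15°  ·
  (1,4): δ = 80.36°  ·
  (1,5): δ = 12.89°  ✓
  (1,6): δ = 14.67°  ✓
  (1,7): δ = 37.49°  ✓
  (2,3): δ = 158.50°  ·
  (2,4): δ = 109.71°  ·
  (2,5): δ = 42.25°  ✓
  (2,6): δ = 14.68°  ✓
  (2,7): δ = 8.13°  ✓
  (3,4): δ = 131.20°  ·
  (3,5): δ = 63.74°  ✓
  (3,6): δ = 36.18°  ✓
  (3,7): δ = 13.36°  ✓
  (4,5): δ = 112.54°  ·
  (4,6): δ = 84.97°  ·
  (4,7): δ = 62.16°  ✓
  (5,6): δ = 152.43°  ·
  (5,7): δ = 129.62°  ·
  (6,7): δ = 157.19°  ·
antipodal pairs: 14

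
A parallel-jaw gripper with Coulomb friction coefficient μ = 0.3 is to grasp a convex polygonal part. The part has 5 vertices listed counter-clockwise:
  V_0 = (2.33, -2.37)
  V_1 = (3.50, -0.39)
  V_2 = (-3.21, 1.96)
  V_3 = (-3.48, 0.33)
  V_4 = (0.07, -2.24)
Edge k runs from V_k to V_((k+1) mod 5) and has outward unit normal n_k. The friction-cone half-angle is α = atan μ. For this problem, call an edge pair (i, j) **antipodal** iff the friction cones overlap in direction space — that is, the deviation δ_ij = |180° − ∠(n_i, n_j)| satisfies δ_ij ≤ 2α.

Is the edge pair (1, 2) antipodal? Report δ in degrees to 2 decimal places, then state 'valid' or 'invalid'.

α = atan 0.3 = 16.70°;  2α = 33.40°
edge 1: e_1 = (-6.71, +2.35);  n_1 = (+0.3305, +0.9438)
edge 2: e_2 = (-0.27, -1.63);  n_2 = (-0.9866, +0.1634)
∠(n_1, n_2) = 99.90°
δ = |180° − 99.90°| = 80.10°
80.10° > 2α = 33.40°  →  invalid

δ = 80.10°, invalid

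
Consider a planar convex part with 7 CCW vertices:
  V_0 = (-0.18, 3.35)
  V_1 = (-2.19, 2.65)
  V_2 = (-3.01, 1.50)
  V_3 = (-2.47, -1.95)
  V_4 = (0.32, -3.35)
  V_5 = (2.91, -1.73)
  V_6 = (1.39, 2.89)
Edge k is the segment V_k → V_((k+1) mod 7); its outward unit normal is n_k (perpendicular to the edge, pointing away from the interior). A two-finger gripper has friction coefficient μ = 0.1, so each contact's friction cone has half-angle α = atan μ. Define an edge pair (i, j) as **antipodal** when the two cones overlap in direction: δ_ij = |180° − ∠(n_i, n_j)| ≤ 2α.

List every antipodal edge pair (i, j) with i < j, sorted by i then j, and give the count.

α = atan 0.1 = 5.71°;  2α = 11.42°
n_0 = (-0.3289, +0.9444)
n_1 = (-0.8142, +0.5806)
n_2 = (-0.9880, -0.1546)
n_3 = (-0.4485, -0.8938)
n_4 = (+0.5303, -0.8478)
n_5 = (+0.9499, +0.3125)
n_6 = (+0.2812, +0.9597)
  (0,1): δ = 144.69°  ·
  (0,2): δ = 100.31°  ·
  (0,3): δ = 45.85°  ·
  (0,4): δ = 12.82°  ·
  (0,5): δ = 89.01°  ·
  (0,6): δ = 144.47°  ·
  (1,2): δ = 135.61°  ·
  (1,3): δ = 81.16°  ·
  (1,4): δ = 22.48°  ·
  (1,5): δ = 53.70°  ·
  (1,6): δ = 109.16°  ·
  (2,3): δ = 125.54°  ·
  (2,4): δ = 66.87°  ·
  (2,5): δ = 9.32°  ✓
  (2,6): δ = 64.77°  ·
  (3,4): δ = 121.33°  ·
  (3,5): δ = 45.14°  ·
  (3,6): δ = 10.32°  ✓
  (4,5): δ = 103.81°  ·
  (4,6): δ = 48.36°  ·
  (5,6): δ = 124.54°  ·
antipodal pairs: 2

count = 2; pairs: (2,5), (3,6)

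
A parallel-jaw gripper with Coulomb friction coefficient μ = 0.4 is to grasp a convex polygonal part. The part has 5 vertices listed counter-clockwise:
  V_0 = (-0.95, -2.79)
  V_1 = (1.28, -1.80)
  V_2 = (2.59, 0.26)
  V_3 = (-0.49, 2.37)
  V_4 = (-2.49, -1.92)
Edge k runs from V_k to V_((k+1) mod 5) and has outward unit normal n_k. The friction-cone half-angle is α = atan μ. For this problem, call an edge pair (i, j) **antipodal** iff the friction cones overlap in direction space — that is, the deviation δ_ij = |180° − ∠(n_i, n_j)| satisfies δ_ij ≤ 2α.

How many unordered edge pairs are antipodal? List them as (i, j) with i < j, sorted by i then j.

α = atan 0.4 = 21.80°;  2α = 43.60°
n_0 = (+0.4058, -0.9140)
n_1 = (+0.8438, -0.5366)
n_2 = (+0.5652, +0.8250)
n_3 = (-0.9063, +0.4225)
n_4 = (-0.4919, -0.8707)
  (0,1): δ = 146.39°  ·
  (0,2): δ = 58.35°  ·
  (0,3): δ = 41.07°  ✓
  (0,4): δ = 126.60°  ·
  (1,2): δ = 91.96°  ·
  (1,3): δ = 7.46°  ✓
  (1,4): δ = 92.99°  ·
  (2,3): δ = 80.58°  ·
  (2,4): δ = 4.95°  ✓
  (3,4): δ = 94.47°  ·
antipodal pairs: 3

count = 3; pairs: (0,3), (1,3), (2,4)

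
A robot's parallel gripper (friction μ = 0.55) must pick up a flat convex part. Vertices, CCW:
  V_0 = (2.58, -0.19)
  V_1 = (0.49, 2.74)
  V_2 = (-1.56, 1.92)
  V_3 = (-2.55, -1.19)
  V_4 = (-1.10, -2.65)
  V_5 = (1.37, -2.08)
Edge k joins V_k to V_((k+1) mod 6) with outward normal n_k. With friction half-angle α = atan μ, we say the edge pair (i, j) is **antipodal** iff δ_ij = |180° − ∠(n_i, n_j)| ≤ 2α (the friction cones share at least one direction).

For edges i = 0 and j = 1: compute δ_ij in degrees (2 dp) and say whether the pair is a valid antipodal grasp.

α = atan 0.55 = 28.81°;  2α = 57.62°
edge 0: e_0 = (-2.09, +2.93);  n_0 = (+0.8141, +0.5807)
edge 1: e_1 = (-2.05, -0.82);  n_1 = (-0.3714, +0.9285)
∠(n_0, n_1) = 76.30°
δ = |180° − 76.30°| = 103.70°
103.70° > 2α = 57.62°  →  invalid

δ = 103.70°, invalid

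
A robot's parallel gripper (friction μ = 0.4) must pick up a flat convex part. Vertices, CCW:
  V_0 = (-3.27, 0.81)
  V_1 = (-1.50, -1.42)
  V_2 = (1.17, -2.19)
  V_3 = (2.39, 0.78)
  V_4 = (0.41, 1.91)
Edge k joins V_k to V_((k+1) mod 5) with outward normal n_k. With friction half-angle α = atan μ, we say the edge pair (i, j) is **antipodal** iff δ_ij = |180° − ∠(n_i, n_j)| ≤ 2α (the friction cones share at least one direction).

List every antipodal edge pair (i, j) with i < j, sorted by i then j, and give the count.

α = atan 0.4 = 21.80°;  2α = 43.60°
n_0 = (-0.7833, -0.6217)
n_1 = (-0.2771, -0.9608)
n_2 = (+0.9250, -0.3800)
n_3 = (+0.4957, +0.8685)
n_4 = (-0.2864, +0.9581)
  (0,1): δ = 144.53°  ·
  (0,2): δ = 60.77°  ·
  (0,3): δ = 21.85°  ✓
  (0,4): δ = 68.20°  ·
  (1,2): δ = 96.24°  ·
  (1,3): δ = 13.63°  ✓
  (1,4): δ = 32.73°  ✓
  (2,3): δ = 97.38°  ·
  (2,4): δ = 51.03°  ·
  (3,4): δ = 133.64°  ·
antipodal pairs: 3

count = 3; pairs: (0,3), (1,3), (1,4)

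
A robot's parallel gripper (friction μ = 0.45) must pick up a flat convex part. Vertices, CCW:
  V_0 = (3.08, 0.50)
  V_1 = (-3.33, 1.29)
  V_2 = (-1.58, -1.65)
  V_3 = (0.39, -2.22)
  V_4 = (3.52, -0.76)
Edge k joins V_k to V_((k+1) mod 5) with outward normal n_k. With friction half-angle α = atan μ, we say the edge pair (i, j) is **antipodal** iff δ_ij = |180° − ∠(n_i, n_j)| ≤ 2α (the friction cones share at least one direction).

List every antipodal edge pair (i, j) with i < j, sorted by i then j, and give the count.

α = atan 0.45 = 24.23°;  2α = 48.46°
n_0 = (+0.1223, +0.9925)
n_1 = (-0.8593, -0.5115)
n_2 = (-0.2779, -0.9606)
n_3 = (+0.4227, -0.9063)
n_4 = (+0.9441, +0.3297)
  (0,1): δ = 52.21°  ·
  (0,2): δ = 9.11°  ✓
  (0,3): δ = 32.03°  ✓
  (0,4): δ = 116.28°  ·
  (1,2): δ = 136.90°  ·
  (1,3): δ = 95.76°  ·
  (1,4): δ = 11.51°  ✓
  (2,3): δ = 138.86°  ·
  (2,4): δ = 54.61°  ·
  (3,4): δ = 95.76°  ·
antipodal pairs: 3

count = 3; pairs: (0,2), (0,3), (1,4)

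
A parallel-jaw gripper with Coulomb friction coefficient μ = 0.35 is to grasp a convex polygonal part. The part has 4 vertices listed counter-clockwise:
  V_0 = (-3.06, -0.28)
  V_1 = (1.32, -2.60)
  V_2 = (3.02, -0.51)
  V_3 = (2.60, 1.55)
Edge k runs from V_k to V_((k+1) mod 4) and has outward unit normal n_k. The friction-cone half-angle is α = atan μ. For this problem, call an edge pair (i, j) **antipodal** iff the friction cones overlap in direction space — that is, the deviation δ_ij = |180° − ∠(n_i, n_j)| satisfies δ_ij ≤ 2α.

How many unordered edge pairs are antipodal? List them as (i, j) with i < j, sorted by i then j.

α = atan 0.35 = 19.29°;  2α = 38.58°
n_0 = (-0.4681, -0.8837)
n_1 = (+0.7758, -0.6310)
n_2 = (+0.9798, +0.1998)
n_3 = (-0.3076, +0.9515)
  (0,1): δ = 101.22°  ·
  (0,2): δ = 50.57°  ·
  (0,3): δ = 45.83°  ·
  (1,2): δ = 129.35°  ·
  (1,3): δ = 32.96°  ✓
  (2,3): δ = 83.61°  ·
antipodal pairs: 1

count = 1; pairs: (1,3)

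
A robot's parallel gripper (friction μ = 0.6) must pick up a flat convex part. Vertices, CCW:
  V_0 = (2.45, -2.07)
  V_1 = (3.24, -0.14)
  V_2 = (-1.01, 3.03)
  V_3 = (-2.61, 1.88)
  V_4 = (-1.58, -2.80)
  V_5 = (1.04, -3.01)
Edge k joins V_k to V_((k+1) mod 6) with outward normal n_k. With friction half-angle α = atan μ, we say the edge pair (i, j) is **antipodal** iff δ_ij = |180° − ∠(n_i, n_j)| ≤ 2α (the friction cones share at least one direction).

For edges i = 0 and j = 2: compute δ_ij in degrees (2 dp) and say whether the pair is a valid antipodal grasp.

δ = 32.03°, valid

α = atan 0.6 = 30.96°;  2α = 61.93°
edge 0: e_0 = (+0.79, +1.93);  n_0 = (+0.9255, -0.3788)
edge 2: e_2 = (-1.60, -1.15);  n_2 = (-0.5836, +0.8120)
∠(n_0, n_2) = 147.97°
δ = |180° − 147.97°| = 32.03°
32.03° ≤ 2α = 61.93°  →  valid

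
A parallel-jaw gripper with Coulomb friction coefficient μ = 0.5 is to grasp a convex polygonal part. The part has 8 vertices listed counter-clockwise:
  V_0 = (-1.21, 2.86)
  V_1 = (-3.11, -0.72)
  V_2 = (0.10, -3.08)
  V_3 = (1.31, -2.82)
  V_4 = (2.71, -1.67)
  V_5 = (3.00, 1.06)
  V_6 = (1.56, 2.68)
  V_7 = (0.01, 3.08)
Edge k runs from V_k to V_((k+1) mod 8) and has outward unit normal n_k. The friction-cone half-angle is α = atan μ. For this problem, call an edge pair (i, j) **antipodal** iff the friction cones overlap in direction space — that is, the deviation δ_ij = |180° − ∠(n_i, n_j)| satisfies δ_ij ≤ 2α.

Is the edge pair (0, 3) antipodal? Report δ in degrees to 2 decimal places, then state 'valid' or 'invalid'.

δ = 22.64°, valid

α = atan 0.5 = 26.57°;  2α = 53.13°
edge 0: e_0 = (-1.90, -3.58);  n_0 = (-0.8833, +0.4688)
edge 3: e_3 = (+1.40, +1.15);  n_3 = (+0.6347, -0.7727)
∠(n_0, n_3) = 157.36°
δ = |180° − 157.36°| = 22.64°
22.64° ≤ 2α = 53.13°  →  valid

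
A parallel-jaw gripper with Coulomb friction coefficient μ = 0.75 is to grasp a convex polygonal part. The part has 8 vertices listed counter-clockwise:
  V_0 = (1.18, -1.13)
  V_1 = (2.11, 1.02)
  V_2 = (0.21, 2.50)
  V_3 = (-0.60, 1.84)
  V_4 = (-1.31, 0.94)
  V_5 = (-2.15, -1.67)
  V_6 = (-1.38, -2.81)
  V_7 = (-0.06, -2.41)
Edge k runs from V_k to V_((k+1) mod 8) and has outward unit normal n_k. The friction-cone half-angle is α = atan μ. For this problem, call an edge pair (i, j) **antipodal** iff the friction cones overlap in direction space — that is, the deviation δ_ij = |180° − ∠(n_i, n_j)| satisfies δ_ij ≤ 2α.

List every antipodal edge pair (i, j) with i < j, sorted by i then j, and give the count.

α = atan 0.75 = 36.87°;  2α = 73.74°
n_0 = (+0.9178, -0.3970)
n_1 = (+0.6145, +0.7889)
n_2 = (-0.6317, +0.7752)
n_3 = (-0.7851, +0.6194)
n_4 = (-0.9519, +0.3064)
n_5 = (-0.8287, -0.5597)
n_6 = (+0.2900, -0.9570)
n_7 = (+0.7182, -0.6958)
  (0,1): δ = 104.53°  ·
  (0,2): δ = 27.44°  ✓
  (0,3): δ = 14.88°  ✓
  (0,4): δ = 5.55°  ✓
  (0,5): δ = 57.43°  ✓
  (0,6): δ = 130.25°  ·
  (0,7): δ = 159.30°  ·
  (1,2): δ = 102.91°  ·
  (1,3): δ = 90.35°  ·
  (1,4): δ = 69.92°  ✓
  (1,5): δ = 18.05°  ✓
  (1,6): δ = 54.78°  ✓
  (1,7): δ = 83.83°  ·
  (2,3): δ = 167.44°  ·
  (2,4): δ = 147.01°  ·
  (2,5): δ = 95.14°  ·
  (2,6): δ = 22.32°  ✓
  (2,7): δ = 6.74°  ✓
  (3,4): δ = 159.57°  ·
  (3,5): δ = 107.69°  ·
  (3,6): δ = 34.87°  ✓
  (3,7): δ = 5.82°  ✓
  (4,5): δ = 128.12°  ·
  (4,6): δ = 55.30°  ✓
  (4,7): δ = 26.25°  ✓
  (5,6): δ = 107.18°  ·
  (5,7): δ = 78.13°  ·
  (6,7): δ = 150.95°  ·
antipodal pairs: 13

count = 13; pairs: (0,2), (0,3), (0,4), (0,5), (1,4), (1,5), (1,6), (2,6), (2,7), (3,6), (3,7), (4,6), (4,7)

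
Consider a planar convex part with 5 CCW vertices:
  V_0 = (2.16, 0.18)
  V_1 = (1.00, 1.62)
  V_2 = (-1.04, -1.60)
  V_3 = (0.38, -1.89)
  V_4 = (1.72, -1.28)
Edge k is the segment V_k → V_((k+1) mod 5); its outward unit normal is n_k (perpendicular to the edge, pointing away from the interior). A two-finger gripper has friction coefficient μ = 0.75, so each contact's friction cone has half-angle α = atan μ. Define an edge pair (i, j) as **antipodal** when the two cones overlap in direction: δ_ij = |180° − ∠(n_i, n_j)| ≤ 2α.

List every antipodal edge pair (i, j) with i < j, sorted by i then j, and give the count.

α = atan 0.75 = 36.87°;  2α = 73.74°
n_0 = (+0.7788, +0.6273)
n_1 = (-0.8447, +0.5352)
n_2 = (-0.2001, -0.9798)
n_3 = (+0.4143, -0.9101)
n_4 = (+0.9575, -0.2886)
  (0,1): δ = 71.21°  ✓
  (0,2): δ = 39.60°  ✓
  (0,3): δ = 75.62°  ·
  (0,4): δ = 124.38°  ·
  (1,2): δ = 69.19°  ✓
  (1,3): δ = 33.17°  ✓
  (1,4): δ = 15.58°  ✓
  (2,3): δ = 143.98°  ·
  (2,4): δ = 95.23°  ·
  (3,4): δ = 131.25°  ·
antipodal pairs: 5

count = 5; pairs: (0,1), (0,2), (1,2), (1,3), (1,4)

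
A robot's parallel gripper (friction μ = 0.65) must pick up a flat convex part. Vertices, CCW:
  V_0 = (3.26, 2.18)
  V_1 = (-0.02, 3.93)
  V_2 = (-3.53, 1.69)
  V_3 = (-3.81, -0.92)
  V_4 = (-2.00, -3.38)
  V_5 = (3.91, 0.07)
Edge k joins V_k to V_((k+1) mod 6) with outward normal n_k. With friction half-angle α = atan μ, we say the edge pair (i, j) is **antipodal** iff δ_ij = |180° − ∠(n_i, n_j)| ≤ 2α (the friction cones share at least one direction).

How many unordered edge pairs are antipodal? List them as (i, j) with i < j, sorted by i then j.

count = 6; pairs: (0,3), (0,4), (1,4), (2,4), (2,5), (3,5)

α = atan 0.65 = 33.02°;  2α = 66.05°
n_0 = (+0.4707, +0.8823)
n_1 = (-0.5380, +0.8430)
n_2 = (-0.9943, +0.1067)
n_3 = (-0.8055, -0.5926)
n_4 = (+0.5041, -0.8636)
n_5 = (+0.9557, +0.2944)
  (0,1): δ = 119.37°  ·
  (0,2): δ = 68.04°  ·
  (0,3): δ = 25.57°  ✓
  (0,4): δ = 58.36°  ✓
  (0,5): δ = 135.20°  ·
  (1,2): δ = 128.67°  ·
  (1,3): δ = 86.20°  ·
  (1,4): δ = 2.27°  ✓
  (1,5): δ = 74.58°  ·
  (2,3): δ = 137.53°  ·
  (2,4): δ = 53.60°  ✓
  (2,5): δ = 23.25°  ✓
  (3,4): δ = 96.07°  ·
  (3,5): δ = 19.22°  ✓
  (4,5): δ = 103.15°  ·
antipodal pairs: 6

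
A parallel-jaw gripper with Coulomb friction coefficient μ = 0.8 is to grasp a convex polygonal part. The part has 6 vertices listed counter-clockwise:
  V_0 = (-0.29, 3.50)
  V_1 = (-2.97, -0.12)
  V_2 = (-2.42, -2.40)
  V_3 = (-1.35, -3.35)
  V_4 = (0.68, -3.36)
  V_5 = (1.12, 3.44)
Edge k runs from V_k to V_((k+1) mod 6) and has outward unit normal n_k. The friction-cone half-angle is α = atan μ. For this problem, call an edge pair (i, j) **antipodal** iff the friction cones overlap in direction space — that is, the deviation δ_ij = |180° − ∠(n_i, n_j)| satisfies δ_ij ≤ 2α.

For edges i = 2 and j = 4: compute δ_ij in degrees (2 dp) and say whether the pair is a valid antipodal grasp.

α = atan 0.8 = 38.66°;  2α = 77.32°
edge 2: e_2 = (+1.07, -0.95);  n_2 = (-0.6639, -0.7478)
edge 4: e_4 = (+0.44, +6.80);  n_4 = (+0.9979, -0.0646)
∠(n_2, n_4) = 127.90°
δ = |180° − 127.90°| = 52.10°
52.10° ≤ 2α = 77.32°  →  valid

δ = 52.10°, valid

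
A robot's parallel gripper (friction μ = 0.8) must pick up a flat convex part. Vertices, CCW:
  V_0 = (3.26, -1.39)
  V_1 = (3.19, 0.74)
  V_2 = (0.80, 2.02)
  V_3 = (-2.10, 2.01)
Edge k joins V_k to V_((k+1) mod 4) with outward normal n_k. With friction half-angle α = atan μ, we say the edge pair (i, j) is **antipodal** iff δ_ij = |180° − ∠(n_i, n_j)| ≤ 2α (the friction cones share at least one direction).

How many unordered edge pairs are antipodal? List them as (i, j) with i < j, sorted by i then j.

count = 3; pairs: (0,3), (1,3), (2,3)

α = atan 0.8 = 38.66°;  2α = 77.32°
n_0 = (+0.9995, +0.0328)
n_1 = (+0.4721, +0.8815)
n_2 = (-0.0034, +1.0000)
n_3 = (-0.5357, -0.8444)
  (0,1): δ = 120.05°  ·
  (0,2): δ = 91.68°  ·
  (0,3): δ = 55.73°  ✓
  (1,2): δ = 151.63°  ·
  (1,3): δ = 4.22°  ✓
  (2,3): δ = 32.59°  ✓
antipodal pairs: 3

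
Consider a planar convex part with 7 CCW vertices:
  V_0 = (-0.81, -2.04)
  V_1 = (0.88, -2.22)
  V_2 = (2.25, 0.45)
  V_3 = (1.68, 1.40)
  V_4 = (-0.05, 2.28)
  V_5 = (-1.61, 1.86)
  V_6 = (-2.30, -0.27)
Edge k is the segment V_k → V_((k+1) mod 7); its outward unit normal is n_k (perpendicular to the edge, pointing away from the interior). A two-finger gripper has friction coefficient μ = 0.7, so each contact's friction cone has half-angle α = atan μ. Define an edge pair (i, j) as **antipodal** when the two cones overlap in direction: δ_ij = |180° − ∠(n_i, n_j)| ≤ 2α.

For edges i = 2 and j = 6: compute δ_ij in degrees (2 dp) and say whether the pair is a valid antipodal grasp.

α = atan 0.7 = 34.99°;  2α = 69.98°
edge 2: e_2 = (-0.57, +0.95);  n_2 = (+0.8575, +0.5145)
edge 6: e_6 = (+1.49, -1.77);  n_6 = (-0.7650, -0.6440)
∠(n_2, n_6) = 170.87°
δ = |180° − 170.87°| = 9.13°
9.13° ≤ 2α = 69.98°  →  valid

δ = 9.13°, valid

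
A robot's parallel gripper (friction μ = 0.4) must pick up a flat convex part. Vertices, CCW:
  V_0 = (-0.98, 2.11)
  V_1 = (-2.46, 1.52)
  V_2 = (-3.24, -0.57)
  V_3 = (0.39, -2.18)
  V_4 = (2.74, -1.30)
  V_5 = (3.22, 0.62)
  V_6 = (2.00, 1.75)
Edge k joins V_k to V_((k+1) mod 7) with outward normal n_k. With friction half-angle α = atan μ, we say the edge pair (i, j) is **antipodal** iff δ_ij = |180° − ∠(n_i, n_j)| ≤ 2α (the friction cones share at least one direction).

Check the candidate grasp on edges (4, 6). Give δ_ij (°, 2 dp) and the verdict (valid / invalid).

δ = 82.85°, invalid

α = atan 0.4 = 21.80°;  2α = 43.60°
edge 4: e_4 = (+0.48, +1.92);  n_4 = (+0.9701, -0.2425)
edge 6: e_6 = (-2.98, +0.36);  n_6 = (+0.1199, +0.9928)
∠(n_4, n_6) = 97.15°
δ = |180° − 97.15°| = 82.85°
82.85° > 2α = 43.60°  →  invalid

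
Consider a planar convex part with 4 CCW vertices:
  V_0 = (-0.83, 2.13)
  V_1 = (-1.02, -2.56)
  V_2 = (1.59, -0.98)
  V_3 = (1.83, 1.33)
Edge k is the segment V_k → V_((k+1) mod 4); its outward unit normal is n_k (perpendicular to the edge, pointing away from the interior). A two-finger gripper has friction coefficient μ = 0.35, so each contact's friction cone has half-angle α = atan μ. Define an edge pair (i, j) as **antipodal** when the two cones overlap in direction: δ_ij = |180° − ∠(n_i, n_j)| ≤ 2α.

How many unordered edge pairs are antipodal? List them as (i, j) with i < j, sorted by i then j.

count = 1; pairs: (0,2)

α = atan 0.35 = 19.29°;  2α = 38.58°
n_0 = (-0.9992, +0.0405)
n_1 = (+0.5179, -0.8555)
n_2 = (+0.9946, -0.1033)
n_3 = (+0.2880, +0.9576)
  (0,1): δ = 56.49°  ·
  (0,2): δ = 3.61°  ✓
  (0,3): δ = 75.58°  ·
  (1,2): δ = 127.12°  ·
  (1,3): δ = 47.93°  ·
  (2,3): δ = 100.81°  ·
antipodal pairs: 1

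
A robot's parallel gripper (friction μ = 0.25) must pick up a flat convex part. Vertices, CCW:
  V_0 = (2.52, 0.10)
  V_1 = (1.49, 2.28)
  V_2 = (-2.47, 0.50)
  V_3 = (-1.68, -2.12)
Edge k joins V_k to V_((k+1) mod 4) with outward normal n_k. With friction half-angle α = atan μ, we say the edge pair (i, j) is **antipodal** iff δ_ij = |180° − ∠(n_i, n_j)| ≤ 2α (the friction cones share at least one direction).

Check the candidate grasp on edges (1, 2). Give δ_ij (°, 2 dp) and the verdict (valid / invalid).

α = atan 0.25 = 14.04°;  2α = 28.07°
edge 1: e_1 = (-3.96, -1.78);  n_1 = (-0.4100, +0.9121)
edge 2: e_2 = (+0.79, -2.62);  n_2 = (-0.9574, -0.2887)
∠(n_1, n_2) = 82.58°
δ = |180° − 82.58°| = 97.42°
97.42° > 2α = 28.07°  →  invalid

δ = 97.42°, invalid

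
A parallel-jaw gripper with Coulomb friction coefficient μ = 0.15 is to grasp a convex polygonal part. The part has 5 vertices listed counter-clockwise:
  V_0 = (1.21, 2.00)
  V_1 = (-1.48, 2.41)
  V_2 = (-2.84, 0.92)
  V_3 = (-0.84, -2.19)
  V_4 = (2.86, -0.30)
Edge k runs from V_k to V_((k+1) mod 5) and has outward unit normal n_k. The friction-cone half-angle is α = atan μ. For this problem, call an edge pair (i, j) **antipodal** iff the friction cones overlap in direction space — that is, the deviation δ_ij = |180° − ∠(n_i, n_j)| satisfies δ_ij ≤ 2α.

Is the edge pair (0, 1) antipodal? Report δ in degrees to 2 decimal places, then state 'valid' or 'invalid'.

δ = 123.72°, invalid

α = atan 0.15 = 8.53°;  2α = 17.06°
edge 0: e_0 = (-2.69, +0.41);  n_0 = (+0.1507, +0.9886)
edge 1: e_1 = (-1.36, -1.49);  n_1 = (-0.7386, +0.6742)
∠(n_0, n_1) = 56.28°
δ = |180° − 56.28°| = 123.72°
123.72° > 2α = 17.06°  →  invalid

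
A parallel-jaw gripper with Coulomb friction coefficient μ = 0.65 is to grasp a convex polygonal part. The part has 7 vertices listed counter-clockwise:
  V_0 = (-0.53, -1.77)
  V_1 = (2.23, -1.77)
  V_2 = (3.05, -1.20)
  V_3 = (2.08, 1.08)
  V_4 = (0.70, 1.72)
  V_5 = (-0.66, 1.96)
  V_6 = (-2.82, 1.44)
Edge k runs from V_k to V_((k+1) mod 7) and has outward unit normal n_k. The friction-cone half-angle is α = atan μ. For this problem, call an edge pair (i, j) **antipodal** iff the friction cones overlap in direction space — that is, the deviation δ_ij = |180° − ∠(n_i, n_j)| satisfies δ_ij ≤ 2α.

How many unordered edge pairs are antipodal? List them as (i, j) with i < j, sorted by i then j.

α = atan 0.65 = 33.02°;  2α = 66.05°
n_0 = (+0.0000, -1.0000)
n_1 = (+0.5708, -0.8211)
n_2 = (+0.9202, +0.3915)
n_3 = (+0.4207, +0.9072)
n_4 = (+0.1738, +0.9848)
n_5 = (-0.2341, +0.9722)
n_6 = (-0.8141, -0.5808)
  (0,1): δ = 145.20°  ·
  (0,2): δ = 66.95°  ·
  (0,3): δ = 24.88°  ✓
  (0,4): δ = 10.01°  ✓
  (0,5): δ = 13.54°  ✓
  (0,6): δ = 125.50°  ·
  (1,2): δ = 101.76°  ·
  (1,3): δ = 59.68°  ✓
  (1,4): δ = 44.81°  ✓
  (1,5): δ = 21.27°  ✓
  (1,6): δ = 90.70°  ·
  (2,3): δ = 137.93°  ·
  (2,4): δ = 123.05°  ·
  (2,5): δ = 99.51°  ·
  (2,6): δ = 12.46°  ✓
  (3,4): δ = 165.13°  ·
  (3,5): δ = 141.58°  ·
  (3,6): δ = 29.62°  ✓
  (4,5): δ = 156.46°  ·
  (4,6): δ = 44.49°  ✓
  (5,6): δ = 68.03°  ·
antipodal pairs: 9

count = 9; pairs: (0,3), (0,4), (0,5), (1,3), (1,4), (1,5), (2,6), (3,6), (4,6)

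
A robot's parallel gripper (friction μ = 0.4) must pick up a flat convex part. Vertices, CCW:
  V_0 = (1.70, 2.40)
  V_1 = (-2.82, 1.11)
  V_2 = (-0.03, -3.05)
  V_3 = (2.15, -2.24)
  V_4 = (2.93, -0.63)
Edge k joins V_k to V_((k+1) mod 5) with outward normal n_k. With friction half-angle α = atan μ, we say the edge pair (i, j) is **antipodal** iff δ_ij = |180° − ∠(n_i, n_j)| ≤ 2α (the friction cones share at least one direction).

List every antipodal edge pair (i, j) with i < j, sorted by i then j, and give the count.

α = atan 0.4 = 21.80°;  2α = 43.60°
n_0 = (-0.2744, +0.9616)
n_1 = (-0.8305, -0.5570)
n_2 = (+0.3483, -0.9374)
n_3 = (+0.8999, -0.4360)
n_4 = (+0.9266, +0.3761)
  (0,1): δ = 72.08°  ·
  (0,2): δ = 4.45°  ✓
  (0,3): δ = 48.22°  ·
  (0,4): δ = 96.17°  ·
  (1,2): δ = 103.47°  ·
  (1,3): δ = 59.70°  ·
  (1,4): δ = 11.75°  ✓
  (2,3): δ = 136.23°  ·
  (2,4): δ = 88.29°  ·
  (3,4): δ = 132.06°  ·
antipodal pairs: 2

count = 2; pairs: (0,2), (1,4)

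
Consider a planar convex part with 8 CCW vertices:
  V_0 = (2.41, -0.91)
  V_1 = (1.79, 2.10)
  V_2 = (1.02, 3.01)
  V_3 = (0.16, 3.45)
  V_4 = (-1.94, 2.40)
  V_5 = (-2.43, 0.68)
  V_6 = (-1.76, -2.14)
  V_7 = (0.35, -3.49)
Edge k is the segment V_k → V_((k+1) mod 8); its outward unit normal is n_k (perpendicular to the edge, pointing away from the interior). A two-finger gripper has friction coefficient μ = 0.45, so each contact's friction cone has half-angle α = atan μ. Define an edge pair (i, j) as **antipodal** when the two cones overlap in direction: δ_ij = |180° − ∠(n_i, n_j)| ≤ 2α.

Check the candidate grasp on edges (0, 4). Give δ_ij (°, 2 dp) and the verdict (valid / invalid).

α = atan 0.45 = 24.23°;  2α = 48.46°
edge 0: e_0 = (-0.62, +3.01);  n_0 = (+0.9794, +0.2017)
edge 4: e_4 = (-0.49, -1.72);  n_4 = (-0.9617, +0.2740)
∠(n_0, n_4) = 152.46°
δ = |180° − 152.46°| = 27.54°
27.54° ≤ 2α = 48.46°  →  valid

δ = 27.54°, valid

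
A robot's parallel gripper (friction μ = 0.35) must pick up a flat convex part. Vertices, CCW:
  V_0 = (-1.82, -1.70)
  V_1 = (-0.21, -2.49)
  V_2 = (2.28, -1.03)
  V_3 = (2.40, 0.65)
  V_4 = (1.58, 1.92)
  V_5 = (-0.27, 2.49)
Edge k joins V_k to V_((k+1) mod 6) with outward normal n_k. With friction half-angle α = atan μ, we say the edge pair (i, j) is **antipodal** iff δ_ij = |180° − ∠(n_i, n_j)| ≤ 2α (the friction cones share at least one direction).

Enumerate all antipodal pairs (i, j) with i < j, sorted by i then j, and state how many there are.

count = 3; pairs: (0,3), (0,4), (2,5)

α = atan 0.35 = 19.29°;  2α = 38.58°
n_0 = (-0.4405, -0.8977)
n_1 = (+0.5058, -0.8626)
n_2 = (+0.9975, -0.0712)
n_3 = (+0.8401, +0.5424)
n_4 = (+0.2944, +0.9557)
n_5 = (-0.9379, +0.3469)
  (0,1): δ = 123.48°  ·
  (0,2): δ = 67.95°  ·
  (0,3): δ = 31.01°  ✓
  (0,4): δ = 9.01°  ✓
  (0,5): δ = 95.84°  ·
  (1,2): δ = 124.47°  ·
  (1,3): δ = 87.54°  ·
  (1,4): δ = 47.51°  ·
  (1,5): δ = 39.31°  ·
  (2,3): δ = 143.07°  ·
  (2,4): δ = 103.04°  ·
  (2,5): δ = 16.22°  ✓
  (3,4): δ = 139.97°  ·
  (3,5): δ = 53.15°  ·
  (4,5): δ = 93.18°  ·
antipodal pairs: 3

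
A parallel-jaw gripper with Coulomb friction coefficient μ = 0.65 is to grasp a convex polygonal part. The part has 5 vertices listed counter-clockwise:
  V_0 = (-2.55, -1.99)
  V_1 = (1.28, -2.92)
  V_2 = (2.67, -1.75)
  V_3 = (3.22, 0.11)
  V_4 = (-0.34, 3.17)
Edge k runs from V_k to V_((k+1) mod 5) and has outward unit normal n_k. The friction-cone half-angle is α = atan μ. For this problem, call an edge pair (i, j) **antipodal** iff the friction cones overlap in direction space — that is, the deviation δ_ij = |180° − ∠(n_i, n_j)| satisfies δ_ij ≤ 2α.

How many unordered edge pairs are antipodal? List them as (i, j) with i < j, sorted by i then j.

count = 3; pairs: (0,3), (1,4), (2,4)

α = atan 0.65 = 33.02°;  2α = 66.05°
n_0 = (-0.2360, -0.9718)
n_1 = (+0.6440, -0.7651)
n_2 = (+0.9590, -0.2836)
n_3 = (+0.6518, +0.7584)
n_4 = (-0.9192, +0.3937)
  (0,1): δ = 126.26°  ·
  (0,2): δ = 92.82°  ·
  (0,3): δ = 27.03°  ✓
  (0,4): δ = 80.46°  ·
  (1,2): δ = 146.56°  ·
  (1,3): δ = 80.77°  ·
  (1,4): δ = 26.73°  ✓
  (2,3): δ = 114.21°  ·
  (2,4): δ = 6.71°  ✓
  (3,4): δ = 72.50°  ·
antipodal pairs: 3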